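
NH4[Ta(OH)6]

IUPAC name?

The 1 ammonium counter-ion carries a total charge of +1, so each complex ion is 1−.
Ligand charges: 6×hydroxo (-1 each); total -6. So Ta + (-6) = 1−, giving Ta = +5.
The complex ion is anionic, so tantalum takes the -ate form tantalate(V).

ammonium hexahydroxotantalate(V)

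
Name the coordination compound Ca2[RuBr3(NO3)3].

calcium tribromotrinitratoruthenate(II)

The 2 calcium counter-ions carry a total charge of +4, so each complex ion is 4−.
Ligand charges: 3×nitrato (-1 each), 3×bromo (-1 each); total -6. So Ru + (-6) = 4−, giving Ru = +2.
The complex ion is anionic, so ruthenium takes the -ate form ruthenate(II).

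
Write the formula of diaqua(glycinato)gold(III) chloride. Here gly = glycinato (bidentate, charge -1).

Ligands: 2 aqua (H2O, neutral), 1 glycinato (gly, -1). Ligand charge sum = -1.
With Au in oxidation state +3, the complex ion is [Au...]^2+.
Charge balance with chloride (-1) requires 1 complex ion per 2 chloride.

[Au(gly)(H2O)2]Cl2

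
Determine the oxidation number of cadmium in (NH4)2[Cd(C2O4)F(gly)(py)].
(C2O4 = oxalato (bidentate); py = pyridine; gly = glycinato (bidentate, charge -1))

+2

2 ammonium outside the brackets (+1 each) → the complex ion is 2−.
Ligand charges: 1×C2O4 = -2; 1×py neutral; 1×gly = -1; 1×F = -1; sum -4.
Cd + (-4) = 2− ⇒ Cd is +2.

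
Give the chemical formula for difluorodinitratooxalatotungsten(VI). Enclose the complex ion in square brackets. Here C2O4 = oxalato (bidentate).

Ligands: 2 nitrato (NO3, -1), 1 oxalato (C2O4, -2), 2 fluoro (F, -1). Ligand charge sum = -6.
With W in oxidation state +6, the complex ion is [W...].

[W(C2O4)F2(NO3)2]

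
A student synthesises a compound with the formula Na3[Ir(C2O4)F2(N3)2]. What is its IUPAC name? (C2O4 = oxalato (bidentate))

The 3 sodium counter-ions carry a total charge of +3, so each complex ion is 3−.
Ligand charges: 1×oxalato (-2 each), 2×fluoro (-1 each), 2×azido (-1 each); total -6. So Ir + (-6) = 3−, giving Ir = +3.
The complex ion is anionic, so iridium takes the -ate form iridate(III).

sodium diazidodifluorooxalatoiridate(III)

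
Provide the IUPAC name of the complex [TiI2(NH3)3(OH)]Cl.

triamminehydroxodiiodotitanium(IV) chloride

The 1 chloride counter-ion carries a total charge of -1, so each complex ion is 1+.
Ligand charges: 3×ammine (neutral), 1×hydroxo (-1 each), 2×iodo (-1 each); total -3. So Ti + (-3) = 1+, giving Ti = +4.
Ligands are named alphabetically: ammine before hydroxo before iodo.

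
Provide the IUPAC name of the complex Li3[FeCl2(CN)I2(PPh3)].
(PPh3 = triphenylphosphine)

The 3 lithium counter-ions carry a total charge of +3, so each complex ion is 3−.
Ligand charges: 2×chloro (-1 each), 1×cyano (-1 each), 1×triphenylphosphine (neutral), 2×iodo (-1 each); total -5. So Fe + (-5) = 3−, giving Fe = +2.
Ligands are named alphabetically: chloro before cyano before iodo before triphenylphosphine.
The complex ion is anionic, so iron takes the -ate form ferrate(II).

lithium dichlorocyanodiiodo(triphenylphosphine)ferrate(II)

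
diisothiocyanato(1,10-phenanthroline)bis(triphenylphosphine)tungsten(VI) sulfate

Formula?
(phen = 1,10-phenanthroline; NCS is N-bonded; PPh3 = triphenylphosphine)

[W(NCS)2(phen)(PPh3)2](SO4)2

Ligands: 1 1,10-phenanthroline (phen, neutral), 2 isothiocyanato (NCS, -1), 2 triphenylphosphine (PPh3, neutral). Ligand charge sum = -2.
Charge balance with sulfate (-2) requires 1 complex ion per 2 sulfate.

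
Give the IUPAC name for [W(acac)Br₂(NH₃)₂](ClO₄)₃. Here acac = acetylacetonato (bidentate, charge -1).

The 3 perchlorate counter-ions carry a total charge of -3, so each complex ion is 3+.
Ligand charges: 1×acetylacetonato (-1 each), 2×ammine (neutral), 2×bromo (-1 each); total -3. So W + (-3) = 3+, giving W = +6.
Ligands are named alphabetically: acetylacetonato before ammine before bromo.

(acetylacetonato)diamminedibromotungsten(VI) perchlorate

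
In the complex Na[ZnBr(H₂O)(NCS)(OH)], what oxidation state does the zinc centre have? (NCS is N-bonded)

+2

1 sodium outside the brackets (+1 each) → the complex ion is 1−.
Ligand charges: 1×H2O neutral; 1×OH = -1; 1×Br = -1; 1×NCS = -1; sum -3.
Zn + (-3) = 1− ⇒ Zn is +2.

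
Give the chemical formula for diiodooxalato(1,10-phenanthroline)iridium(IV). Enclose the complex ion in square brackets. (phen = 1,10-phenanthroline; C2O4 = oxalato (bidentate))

[Ir(C2O4)I2(phen)]

Ligands: 2 iodo (I, -1), 1 1,10-phenanthroline (phen, neutral), 1 oxalato (C2O4, -2). Ligand charge sum = -4.
With Ir in oxidation state +4, the complex ion is [Ir...].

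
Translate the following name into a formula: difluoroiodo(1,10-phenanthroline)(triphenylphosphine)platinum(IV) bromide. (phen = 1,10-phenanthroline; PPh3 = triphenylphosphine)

[PtF2I(phen)(PPh3)]Br

Ligands: 1 1,10-phenanthroline (phen, neutral), 1 iodo (I, -1), 2 fluoro (F, -1), 1 triphenylphosphine (PPh3, neutral). Ligand charge sum = -3.
With Pt in oxidation state +4, the complex ion is [Pt...]^1+.
Charge balance with bromide (-1) requires 1 complex ion per 1 bromide.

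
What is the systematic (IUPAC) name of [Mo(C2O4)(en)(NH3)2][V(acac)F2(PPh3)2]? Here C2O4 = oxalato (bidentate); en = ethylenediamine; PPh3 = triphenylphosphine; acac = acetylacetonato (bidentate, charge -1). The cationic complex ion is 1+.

diammine(ethylenediamine)oxalatomolybdenum(III) (acetylacetonato)difluorobis(triphenylphosphine)vanadate(II)

Both ions are complex: the cation is named first with the plain metal name, the anion second with the -ate form; each ion's ligands are alphabetised independently.
The complex cation is given as 1+; its ligand charges sum to -2, so Mo = +3.
A 1:1 salt means the anion carries the equal and opposite charge, 1−.
Anion: ligand charges sum to -3; for the ion to be 1−, V = +2.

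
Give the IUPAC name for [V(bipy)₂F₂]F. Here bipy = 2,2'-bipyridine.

bis(2,2'-bipyridine)difluorovanadium(III) fluoride

The 1 fluoride counter-ion carries a total charge of -1, so each complex ion is 1+.
Ligand charges: 2×fluoro (-1 each), 2×2,2'-bipyridine (neutral); total -2. So V + (-2) = 1+, giving V = +3.
Ligands are named alphabetically: bipyridine before fluoro.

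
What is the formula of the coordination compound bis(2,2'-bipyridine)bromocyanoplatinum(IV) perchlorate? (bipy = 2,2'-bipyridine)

[Pt(bipy)2Br(CN)](ClO4)2

Ligands: 1 bromo (Br, -1), 1 cyano (CN, -1), 2 2,2'-bipyridine (bipy, neutral). Ligand charge sum = -2.
Charge balance with perchlorate (-1) requires 1 complex ion per 2 perchlorate.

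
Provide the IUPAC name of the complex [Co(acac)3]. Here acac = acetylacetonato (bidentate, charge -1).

There is no counter-ion, so the complex is neutral overall.
Ligand charges: 3×acetylacetonato (-1 each); total -3. So Co + (-3) = 0, giving Co = +3.

tris(acetylacetonato)cobalt(III)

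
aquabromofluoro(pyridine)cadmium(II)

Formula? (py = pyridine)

Ligands: 1 aqua (H2O, neutral), 1 pyridine (py, neutral), 1 fluoro (F, -1), 1 bromo (Br, -1). Ligand charge sum = -2.
With Cd in oxidation state +2, the complex ion is [Cd...].

[CdBrF(H2O)(py)]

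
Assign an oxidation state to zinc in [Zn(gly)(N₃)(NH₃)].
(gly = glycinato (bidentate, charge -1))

No counter-ion: the bracketed complex is neutral.
Ligand charges: 1×N3 = -1; 1×NH3 neutral; 1×gly = -1; sum -2.
Zn + (-2) = 0 ⇒ Zn is +2.

+2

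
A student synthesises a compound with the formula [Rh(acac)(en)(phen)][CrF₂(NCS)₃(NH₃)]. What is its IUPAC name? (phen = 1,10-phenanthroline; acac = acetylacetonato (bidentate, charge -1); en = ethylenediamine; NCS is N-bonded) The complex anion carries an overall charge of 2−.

Both ions are complex: the cation is named first with the plain metal name, the anion second with the -ate form; each ion's ligands are alphabetised independently.
The complex anion is given as 2−; its ligand charges sum to -5, so Cr = +3.
A 1:1 salt means the cation carries the equal and opposite charge, 2+.
Cation: ligand charges sum to -1; for the ion to be 2+, Rh = +3.

(acetylacetonato)(ethylenediamine)(1,10-phenanthroline)rhodium(III) amminedifluorotriisothiocyanatochromate(III)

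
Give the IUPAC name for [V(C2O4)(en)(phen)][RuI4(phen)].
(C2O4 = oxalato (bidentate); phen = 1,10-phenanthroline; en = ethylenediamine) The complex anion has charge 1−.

The complex anion is given as 1−; its ligand charges sum to -4, so Ru = +3.
A 1:1 salt means the cation carries the equal and opposite charge, 1+.
Cation: ligand charges sum to -2; for the ion to be 1+, V = +3.

(ethylenediamine)oxalato(1,10-phenanthroline)vanadium(III) tetraiodo(1,10-phenanthroline)ruthenate(III)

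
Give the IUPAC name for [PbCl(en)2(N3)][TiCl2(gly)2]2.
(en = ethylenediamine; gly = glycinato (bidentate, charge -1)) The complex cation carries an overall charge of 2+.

azidochlorobis(ethylenediamine)lead(IV) dichlorobis(glycinato)titanate(III)

Both ions are complex: the cation is named first with the plain metal name, the anion second with the -ate form; each ion's ligands are alphabetised independently.
The complex cation is given as 2+; its ligand charges sum to -2, so Pb = +4.
With 2 anions per cation, each anion must be 2/2 = 1−.
Anion: ligand charges sum to -4; for the ion to be 1−, Ti = +3.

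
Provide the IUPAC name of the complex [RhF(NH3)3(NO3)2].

triamminefluorodinitratorhodium(III)

There is no counter-ion, so the complex is neutral overall.
Ligand charges: 2×nitrato (-1 each), 3×ammine (neutral), 1×fluoro (-1 each); total -3. So Rh + (-3) = 0, giving Rh = +3.
Ligands are named alphabetically: ammine before fluoro before nitrato.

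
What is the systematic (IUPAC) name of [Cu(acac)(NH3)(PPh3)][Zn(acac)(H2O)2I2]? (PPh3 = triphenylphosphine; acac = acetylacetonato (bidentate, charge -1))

Zinc is always +2 in its complexes; the anion's ligand charges sum to -3, so the complex anion is 1−.
A 1:1 salt means the cation carries the equal and opposite charge, 1+.
Cation: ligand charges sum to -1; for the ion to be 1+, Cu = +2.

(acetylacetonato)ammine(triphenylphosphine)copper(II) (acetylacetonato)diaquadiiodozincate(II)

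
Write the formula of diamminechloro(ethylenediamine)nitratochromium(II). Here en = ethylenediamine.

[CrCl(en)(NH3)2(NO3)]

Ligands: 1 chloro (Cl, -1), 1 ethylenediamine (en, neutral), 1 nitrato (NO3, -1), 2 ammine (NH3, neutral). Ligand charge sum = -2.
With Cr in oxidation state +2, the complex ion is [Cr...].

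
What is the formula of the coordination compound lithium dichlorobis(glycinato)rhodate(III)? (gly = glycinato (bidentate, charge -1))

Li[RhCl2(gly)2]

Ligands: 2 chloro (Cl, -1), 2 glycinato (gly, -1). Ligand charge sum = -4.
With Rh in oxidation state +3, the complex ion is [Rh...]^1−.
Charge balance with lithium (+1) requires 1 complex ion per 1 lithium.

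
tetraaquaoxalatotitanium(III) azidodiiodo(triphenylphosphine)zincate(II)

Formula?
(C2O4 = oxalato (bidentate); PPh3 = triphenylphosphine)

Cation [Ti…]: ligand charges -2, Ti(III) ⇒ ion charge 1+.
Anion [Zn…]: ligand charges -3, Zn(II) ⇒ ion charge 1−.
One 1+ cation balances one 1− anion.

[Ti(C2O4)(H2O)4][ZnI2(N3)(PPh3)]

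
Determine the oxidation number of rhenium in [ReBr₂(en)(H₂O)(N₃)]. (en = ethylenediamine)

No counter-ion: the bracketed complex is neutral.
Ligand charges: 1×H2O neutral; 2×Br = -2; 1×N3 = -1; 1×en neutral; sum -3.
Re + (-3) = 0 ⇒ Re is +3.

+3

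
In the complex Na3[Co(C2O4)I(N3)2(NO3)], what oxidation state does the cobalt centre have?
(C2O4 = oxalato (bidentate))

+3

3 sodium outside the brackets (+1 each) → the complex ion is 3−.
Ligand charges: 1×I = -1; 2×N3 = -2; 1×C2O4 = -2; 1×NO3 = -1; sum -6.
Co + (-6) = 3− ⇒ Co is +3.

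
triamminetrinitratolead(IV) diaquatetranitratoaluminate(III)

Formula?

Cation [Pb…]: ligand charges -3, Pb(IV) ⇒ ion charge 1+.
Anion [Al…]: ligand charges -4, Al(III) ⇒ ion charge 1−.

[Pb(NH3)3(NO3)3][Al(H2O)2(NO3)4]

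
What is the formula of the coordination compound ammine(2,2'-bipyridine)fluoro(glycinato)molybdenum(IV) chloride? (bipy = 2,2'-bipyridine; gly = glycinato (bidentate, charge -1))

Ligands: 1 2,2'-bipyridine (bipy, neutral), 1 ammine (NH3, neutral), 1 fluoro (F, -1), 1 glycinato (gly, -1). Ligand charge sum = -2.
With Mo in oxidation state +4, the complex ion is [Mo...]^2+.
Charge balance with chloride (-1) requires 1 complex ion per 2 chloride.

[Mo(bipy)F(gly)(NH3)]Cl2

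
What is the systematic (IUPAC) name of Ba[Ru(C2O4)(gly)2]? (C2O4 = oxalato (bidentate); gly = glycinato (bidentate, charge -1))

The 1 barium counter-ion carries a total charge of +2, so each complex ion is 2−.
Ligand charges: 1×oxalato (-2 each), 2×glycinato (-1 each); total -4. So Ru + (-4) = 2−, giving Ru = +2.
Ligands are named alphabetically: glycinato before oxalato.
The complex ion is anionic, so ruthenium takes the -ate form ruthenate(II).

barium bis(glycinato)oxalatoruthenate(II)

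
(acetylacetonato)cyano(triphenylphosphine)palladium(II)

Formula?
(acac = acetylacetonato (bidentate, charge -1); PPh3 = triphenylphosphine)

[Pd(acac)(CN)(PPh3)]

Ligands: 1 acetylacetonato (acac, -1), 1 cyano (CN, -1), 1 triphenylphosphine (PPh3, neutral). Ligand charge sum = -2.
With Pd in oxidation state +2, the complex ion is [Pd...].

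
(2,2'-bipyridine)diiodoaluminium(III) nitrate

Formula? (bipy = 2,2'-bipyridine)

[Al(bipy)I2]NO3

Ligands: 1 2,2'-bipyridine (bipy, neutral), 2 iodo (I, -1). Ligand charge sum = -2.
With Al in oxidation state +3, the complex ion is [Al...]^1+.
Charge balance with nitrate (-1) requires 1 complex ion per 1 nitrate.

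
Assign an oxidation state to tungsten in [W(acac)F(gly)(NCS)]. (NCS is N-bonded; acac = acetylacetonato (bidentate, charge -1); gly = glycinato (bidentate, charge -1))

No counter-ion: the bracketed complex is neutral.
Ligand charges: 1×NCS = -1; 1×F = -1; 1×acac = -1; 1×gly = -1; sum -4.
W + (-4) = 0 ⇒ W is +4.

+4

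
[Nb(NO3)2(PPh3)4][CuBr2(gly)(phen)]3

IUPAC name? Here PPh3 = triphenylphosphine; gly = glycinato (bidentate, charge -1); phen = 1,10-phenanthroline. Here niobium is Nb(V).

Nb is given as +5; the cation's ligand charges sum to -2, so the complex cation is 3+.
With 3 anions per cation, each anion must be 3/3 = 1−.
Anion: ligand charges sum to -3; for the ion to be 1−, Cu = +2.

dinitratotetrakis(triphenylphosphine)niobium(V) dibromo(glycinato)(1,10-phenanthroline)cuprate(II)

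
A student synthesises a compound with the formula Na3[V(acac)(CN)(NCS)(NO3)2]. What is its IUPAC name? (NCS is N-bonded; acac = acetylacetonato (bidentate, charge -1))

The 3 sodium counter-ions carry a total charge of +3, so each complex ion is 3−.
Ligand charges: 1×isothiocyanato (-1 each), 1×acetylacetonato (-1 each), 2×nitrato (-1 each), 1×cyano (-1 each); total -5. So V + (-5) = 3−, giving V = +2.
The complex ion is anionic, so vanadium takes the -ate form vanadate(II).

sodium (acetylacetonato)cyanoisothiocyanatodinitratovanadate(II)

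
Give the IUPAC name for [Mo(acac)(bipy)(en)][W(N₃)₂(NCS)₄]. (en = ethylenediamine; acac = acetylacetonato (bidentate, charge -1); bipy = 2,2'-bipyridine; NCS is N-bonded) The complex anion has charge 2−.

(acetylacetonato)(2,2'-bipyridine)(ethylenediamine)molybdenum(III) diazidotetraisothiocyanatotungstate(IV)

The complex anion is given as 2−; its ligand charges sum to -6, so W = +4.
A 1:1 salt means the cation carries the equal and opposite charge, 2+.
Cation: ligand charges sum to -1; for the ion to be 2+, Mo = +3.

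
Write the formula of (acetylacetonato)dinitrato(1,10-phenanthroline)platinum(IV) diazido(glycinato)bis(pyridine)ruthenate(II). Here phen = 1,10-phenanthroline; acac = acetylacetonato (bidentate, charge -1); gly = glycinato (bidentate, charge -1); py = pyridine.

[Pt(acac)(NO3)2(phen)][Ru(gly)(N3)2(py)2]

Cation [Pt…]: ligand charges -3, Pt(IV) ⇒ ion charge 1+.
Anion [Ru…]: ligand charges -3, Ru(II) ⇒ ion charge 1−.
One 1+ cation balances one 1− anion.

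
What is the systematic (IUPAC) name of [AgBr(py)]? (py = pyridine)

bromo(pyridine)silver(I)

There is no counter-ion, so the complex is neutral overall.
Ligand charges: 1×bromo (-1 each), 1×pyridine (neutral); total -1. So Ag + (-1) = 0, giving Ag = +1.
Ligands are named alphabetically: bromo before pyridine.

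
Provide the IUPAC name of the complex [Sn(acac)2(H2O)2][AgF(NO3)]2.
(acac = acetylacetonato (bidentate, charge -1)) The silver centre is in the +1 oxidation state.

Both ions are complex: the cation is named first with the plain metal name, the anion second with the -ate form; each ion's ligands are alphabetised independently.
Ag is given as +1; the anion's ligand charges sum to -2, so the complex anion is 1−.
With 2 anions per cation, the cation must be 2×1 = 2+.
Cation: ligand charges sum to -2; for the ion to be 2+, Sn = +4.

bis(acetylacetonato)diaquatin(IV) fluoronitratoargentate(I)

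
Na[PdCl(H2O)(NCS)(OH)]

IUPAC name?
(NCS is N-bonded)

The 1 sodium counter-ion carries a total charge of +1, so each complex ion is 1−.
Ligand charges: 1×hydroxo (-1 each), 1×chloro (-1 each), 1×aqua (neutral), 1×isothiocyanato (-1 each); total -3. So Pd + (-3) = 1−, giving Pd = +2.
Ligands are named alphabetically: aqua before chloro before hydroxo before isothiocyanato.
The complex ion is anionic, so palladium takes the -ate form palladate(II).

sodium aquachlorohydroxoisothiocyanatopalladate(II)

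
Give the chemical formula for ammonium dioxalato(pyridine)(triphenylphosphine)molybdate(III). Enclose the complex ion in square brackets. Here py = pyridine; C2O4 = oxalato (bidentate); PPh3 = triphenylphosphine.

Ligands: 1 pyridine (py, neutral), 2 oxalato (C2O4, -2), 1 triphenylphosphine (PPh3, neutral). Ligand charge sum = -4.
With Mo in oxidation state +3, the complex ion is [Mo...]^1−.
Charge balance with ammonium (+1) requires 1 complex ion per 1 ammonium.

NH4[Mo(C2O4)2(PPh3)(py)]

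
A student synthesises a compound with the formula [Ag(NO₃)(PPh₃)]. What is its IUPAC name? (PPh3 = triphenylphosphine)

nitrato(triphenylphosphine)silver(I)

There is no counter-ion, so the complex is neutral overall.
Ligand charges: 1×nitrato (-1 each), 1×triphenylphosphine (neutral); total -1. So Ag + (-1) = 0, giving Ag = +1.
Ligands are named alphabetically: nitrato before triphenylphosphine.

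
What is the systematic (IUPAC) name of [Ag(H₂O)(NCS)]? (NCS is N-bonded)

There is no counter-ion, so the complex is neutral overall.
Ligand charges: 1×isothiocyanato (-1 each), 1×aqua (neutral); total -1. So Ag + (-1) = 0, giving Ag = +1.
Ligands are named alphabetically: aqua before isothiocyanato.

aquaisothiocyanatosilver(I)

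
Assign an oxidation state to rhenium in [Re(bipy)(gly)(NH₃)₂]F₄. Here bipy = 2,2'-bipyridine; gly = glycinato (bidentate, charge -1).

4 fluoride outside the brackets (-1 each) → the complex ion is 4+.
Ligand charges: 1×bipy neutral; 2×NH3 neutral; 1×gly = -1; sum -1.
Re + (-1) = 4+ ⇒ Re is +5.

+5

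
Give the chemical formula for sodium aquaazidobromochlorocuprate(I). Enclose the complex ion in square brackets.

Na2[CuBrCl(H2O)(N3)]

Ligands: 1 azido (N3, -1), 1 bromo (Br, -1), 1 aqua (H2O, neutral), 1 chloro (Cl, -1). Ligand charge sum = -3.
With Cu in oxidation state +1, the complex ion is [Cu...]^2−.
Charge balance with sodium (+1) requires 1 complex ion per 2 sodium.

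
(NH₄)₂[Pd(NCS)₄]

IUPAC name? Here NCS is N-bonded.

ammonium tetraisothiocyanatopalladate(II)

The 2 ammonium counter-ions carry a total charge of +2, so each complex ion is 2−.
Ligand charges: 4×isothiocyanato (-1 each); total -4. So Pd + (-4) = 2−, giving Pd = +2.
The complex ion is anionic, so palladium takes the -ate form palladate(II).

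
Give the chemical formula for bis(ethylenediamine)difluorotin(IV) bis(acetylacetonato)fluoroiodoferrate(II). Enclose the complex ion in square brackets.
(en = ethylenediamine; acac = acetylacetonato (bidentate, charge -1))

Cation [Sn…]: ligand charges -2, Sn(IV) ⇒ ion charge 2+.
Anion [Fe…]: ligand charges -4, Fe(II) ⇒ ion charge 2−.
One 2+ cation balances one 2− anion.

[Sn(en)2F2][Fe(acac)2FI]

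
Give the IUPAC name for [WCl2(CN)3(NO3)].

There is no counter-ion, so the complex is neutral overall.
Ligand charges: 2×chloro (-1 each), 1×nitrato (-1 each), 3×cyano (-1 each); total -6. So W + (-6) = 0, giving W = +6.
Ligands are named alphabetically: chloro before cyano before nitrato.

dichlorotricyanonitratotungsten(VI)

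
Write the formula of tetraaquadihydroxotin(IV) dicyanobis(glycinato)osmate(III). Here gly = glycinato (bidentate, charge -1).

[Sn(H2O)4(OH)2][Os(CN)2(gly)2]2

Cation [Sn…]: ligand charges -2, Sn(IV) ⇒ ion charge 2+.
Anion [Os…]: ligand charges -4, Os(III) ⇒ ion charge 1−.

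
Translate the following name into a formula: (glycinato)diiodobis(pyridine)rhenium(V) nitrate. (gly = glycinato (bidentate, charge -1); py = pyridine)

[Re(gly)I2(py)2](NO3)2

Ligands: 1 glycinato (gly, -1), 2 pyridine (py, neutral), 2 iodo (I, -1). Ligand charge sum = -3.
Charge balance with nitrate (-1) requires 1 complex ion per 2 nitrate.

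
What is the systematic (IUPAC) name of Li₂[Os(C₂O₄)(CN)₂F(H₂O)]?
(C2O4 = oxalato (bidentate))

lithium aquadicyanofluorooxalatoosmate(III)

The 2 lithium counter-ions carry a total charge of +2, so each complex ion is 2−.
Ligand charges: 1×aqua (neutral), 1×oxalato (-2 each), 2×cyano (-1 each), 1×fluoro (-1 each); total -5. So Os + (-5) = 2−, giving Os = +3.
Ligands are named alphabetically: aqua before cyano before fluoro before oxalato.
The complex ion is anionic, so osmium takes the -ate form osmate(III).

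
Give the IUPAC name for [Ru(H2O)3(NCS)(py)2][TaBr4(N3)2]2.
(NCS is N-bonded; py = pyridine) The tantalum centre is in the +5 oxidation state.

triaquaisothiocyanatobis(pyridine)ruthenium(III) diazidotetrabromotantalate(V)

Both ions are complex: the cation is named first with the plain metal name, the anion second with the -ate form; each ion's ligands are alphabetised independently.
Ta is given as +5; the anion's ligand charges sum to -6, so the complex anion is 1−.
With 2 anions per cation, the cation must be 2×1 = 2+.
Cation: ligand charges sum to -1; for the ion to be 2+, Ru = +3.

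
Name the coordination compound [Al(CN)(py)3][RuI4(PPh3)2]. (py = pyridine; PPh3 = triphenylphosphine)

cyanotris(pyridine)aluminium(III) tetraiodobis(triphenylphosphine)ruthenate(II)

Aluminium is always +3 in its complexes; the cation's ligand charges sum to -1, so the complex cation is 2+.
A 1:1 salt means the anion carries the equal and opposite charge, 2−.
Anion: ligand charges sum to -4; for the ion to be 2−, Ru = +2.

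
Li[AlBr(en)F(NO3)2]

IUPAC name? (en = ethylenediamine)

lithium bromo(ethylenediamine)fluorodinitratoaluminate(III)

The 1 lithium counter-ion carries a total charge of +1, so each complex ion is 1−.
Ligand charges: 1×bromo (-1 each), 1×ethylenediamine (neutral), 2×nitrato (-1 each), 1×fluoro (-1 each); total -4. So Al + (-4) = 1−, giving Al = +3.
The complex ion is anionic, so aluminium takes the -ate form aluminate(III).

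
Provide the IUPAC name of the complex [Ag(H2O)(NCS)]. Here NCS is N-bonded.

aquaisothiocyanatosilver(I)

There is no counter-ion, so the complex is neutral overall.
Ligand charges: 1×aqua (neutral), 1×isothiocyanato (-1 each); total -1. So Ag + (-1) = 0, giving Ag = +1.
Ligands are named alphabetically: aqua before isothiocyanato.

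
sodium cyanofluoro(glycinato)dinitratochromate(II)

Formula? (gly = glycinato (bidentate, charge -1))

Na3[Cr(CN)F(gly)(NO3)2]

Ligands: 1 fluoro (F, -1), 1 cyano (CN, -1), 1 glycinato (gly, -1), 2 nitrato (NO3, -1). Ligand charge sum = -5.
Charge balance with sodium (+1) requires 1 complex ion per 3 sodium.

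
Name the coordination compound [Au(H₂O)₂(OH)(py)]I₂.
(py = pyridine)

The 2 iodide counter-ions carry a total charge of -2, so each complex ion is 2+.
Ligand charges: 1×hydroxo (-1 each), 1×pyridine (neutral), 2×aqua (neutral); total -1. So Au + (-1) = 2+, giving Au = +3.
Ligands are named alphabetically: aqua before hydroxo before pyridine.

diaquahydroxo(pyridine)gold(III) iodide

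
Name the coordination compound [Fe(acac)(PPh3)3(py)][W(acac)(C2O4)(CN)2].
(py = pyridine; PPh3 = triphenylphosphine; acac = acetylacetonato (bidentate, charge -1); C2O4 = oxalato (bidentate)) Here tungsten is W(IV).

(acetylacetonato)(pyridine)tris(triphenylphosphine)iron(II) (acetylacetonato)dicyanooxalatotungstate(IV)

Both ions are complex: the cation is named first with the plain metal name, the anion second with the -ate form; each ion's ligands are alphabetised independently.
W is given as +4; the anion's ligand charges sum to -5, so the complex anion is 1−.
A 1:1 salt means the cation carries the equal and opposite charge, 1+.
Cation: ligand charges sum to -1; for the ion to be 1+, Fe = +2.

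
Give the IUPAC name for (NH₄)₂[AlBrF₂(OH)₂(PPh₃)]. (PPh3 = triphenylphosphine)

ammonium bromodifluorodihydroxo(triphenylphosphine)aluminate(III)

The 2 ammonium counter-ions carry a total charge of +2, so each complex ion is 2−.
Ligand charges: 2×fluoro (-1 each), 1×bromo (-1 each), 2×hydroxo (-1 each), 1×triphenylphosphine (neutral); total -5. So Al + (-5) = 2−, giving Al = +3.
Ligands are named alphabetically: bromo before fluoro before hydroxo before triphenylphosphine.
The complex ion is anionic, so aluminium takes the -ate form aluminate(III).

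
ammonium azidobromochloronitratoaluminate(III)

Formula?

Ligands: 1 bromo (Br, -1), 1 chloro (Cl, -1), 1 nitrato (NO3, -1), 1 azido (N3, -1). Ligand charge sum = -4.
Charge balance with ammonium (+1) requires 1 complex ion per 1 ammonium.

NH4[AlBrCl(N3)(NO3)]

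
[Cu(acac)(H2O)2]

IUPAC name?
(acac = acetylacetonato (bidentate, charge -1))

There is no counter-ion, so the complex is neutral overall.
Ligand charges: 2×aqua (neutral), 1×acetylacetonato (-1 each); total -1. So Cu + (-1) = 0, giving Cu = +1.
Ligands are named alphabetically: acetylacetonato before aqua.

(acetylacetonato)diaquacopper(I)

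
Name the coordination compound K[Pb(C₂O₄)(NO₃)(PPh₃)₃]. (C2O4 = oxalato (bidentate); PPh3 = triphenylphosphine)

The 1 potassium counter-ion carries a total charge of +1, so each complex ion is 1−.
Ligand charges: 1×nitrato (-1 each), 1×oxalato (-2 each), 3×triphenylphosphine (neutral); total -3. So Pb + (-3) = 1−, giving Pb = +2.
Ligands are named alphabetically: nitrato before oxalato before triphenylphosphine.
The complex ion is anionic, so lead takes the -ate form plumbate(II).

potassium nitratooxalatotris(triphenylphosphine)plumbate(II)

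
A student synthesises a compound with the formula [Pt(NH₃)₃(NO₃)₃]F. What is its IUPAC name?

The 1 fluoride counter-ion carries a total charge of -1, so each complex ion is 1+.
Ligand charges: 3×nitrato (-1 each), 3×ammine (neutral); total -3. So Pt + (-3) = 1+, giving Pt = +4.
Ligands are named alphabetically: ammine before nitrato.

triamminetrinitratoplatinum(IV) fluoride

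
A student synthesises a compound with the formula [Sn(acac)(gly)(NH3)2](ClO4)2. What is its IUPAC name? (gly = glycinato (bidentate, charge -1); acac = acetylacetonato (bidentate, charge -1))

The 2 perchlorate counter-ions carry a total charge of -2, so each complex ion is 2+.
Ligand charges: 2×ammine (neutral), 1×glycinato (-1 each), 1×acetylacetonato (-1 each); total -2. So Sn + (-2) = 2+, giving Sn = +4.
Ligands are named alphabetically: acetylacetonato before ammine before glycinato.

(acetylacetonato)diammine(glycinato)tin(IV) perchlorate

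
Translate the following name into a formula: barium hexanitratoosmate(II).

Ligands: 6 nitrato (NO3, -1). Ligand charge sum = -6.
Charge balance with barium (+2) requires 1 complex ion per 2 barium.

Ba2[Os(NO3)6]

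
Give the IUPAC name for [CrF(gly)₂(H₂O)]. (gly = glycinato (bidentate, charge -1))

aquafluorobis(glycinato)chromium(III)

There is no counter-ion, so the complex is neutral overall.
Ligand charges: 1×fluoro (-1 each), 2×glycinato (-1 each), 1×aqua (neutral); total -3. So Cr + (-3) = 0, giving Cr = +3.
Ligands are named alphabetically: aqua before fluoro before glycinato.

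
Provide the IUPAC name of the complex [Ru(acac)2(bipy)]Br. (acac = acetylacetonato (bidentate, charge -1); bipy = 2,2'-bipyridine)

The 1 bromide counter-ion carries a total charge of -1, so each complex ion is 1+.
Ligand charges: 2×acetylacetonato (-1 each), 1×2,2'-bipyridine (neutral); total -2. So Ru + (-2) = 1+, giving Ru = +3.
Ligands are named alphabetically: acetylacetonato before bipyridine.

bis(acetylacetonato)(2,2'-bipyridine)ruthenium(III) bromide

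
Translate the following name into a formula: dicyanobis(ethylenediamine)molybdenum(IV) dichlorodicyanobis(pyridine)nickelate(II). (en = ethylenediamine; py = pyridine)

Cation [Mo…]: ligand charges -2, Mo(IV) ⇒ ion charge 2+.
Anion [Ni…]: ligand charges -4, Ni(II) ⇒ ion charge 2−.
One 2+ cation balances one 2− anion.

[Mo(CN)2(en)2][NiCl2(CN)2(py)2]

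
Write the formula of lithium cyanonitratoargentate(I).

Ligands: 1 nitrato (NO3, -1), 1 cyano (CN, -1). Ligand charge sum = -2.
Charge balance with lithium (+1) requires 1 complex ion per 1 lithium.

Li[Ag(CN)(NO3)]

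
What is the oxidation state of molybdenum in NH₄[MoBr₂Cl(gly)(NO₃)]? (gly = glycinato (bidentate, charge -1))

+4

1 ammonium outside the brackets (+1 each) → the complex ion is 1−.
Ligand charges: 1×gly = -1; 2×Br = -2; 1×Cl = -1; 1×NO3 = -1; sum -5.
Mo + (-5) = 1− ⇒ Mo is +4.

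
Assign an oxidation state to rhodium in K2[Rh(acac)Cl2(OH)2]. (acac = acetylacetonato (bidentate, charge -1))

2 potassium outside the brackets (+1 each) → the complex ion is 2−.
Ligand charges: 1×acac = -1; 2×Cl = -2; 2×OH = -2; sum -5.
Rh + (-5) = 2− ⇒ Rh is +3.

+3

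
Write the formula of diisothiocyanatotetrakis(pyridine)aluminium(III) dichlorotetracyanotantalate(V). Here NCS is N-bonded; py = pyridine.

[Al(NCS)2(py)4][TaCl2(CN)4]

Cation [Al…]: ligand charges -2, Al(III) ⇒ ion charge 1+.
Anion [Ta…]: ligand charges -6, Ta(V) ⇒ ion charge 1−.
One 1+ cation balances one 1− anion.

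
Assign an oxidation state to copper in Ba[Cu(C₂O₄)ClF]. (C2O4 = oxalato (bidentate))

+2

1 barium outside the brackets (+2 each) → the complex ion is 2−.
Ligand charges: 1×F = -1; 1×C2O4 = -2; 1×Cl = -1; sum -4.
Cu + (-4) = 2− ⇒ Cu is +2.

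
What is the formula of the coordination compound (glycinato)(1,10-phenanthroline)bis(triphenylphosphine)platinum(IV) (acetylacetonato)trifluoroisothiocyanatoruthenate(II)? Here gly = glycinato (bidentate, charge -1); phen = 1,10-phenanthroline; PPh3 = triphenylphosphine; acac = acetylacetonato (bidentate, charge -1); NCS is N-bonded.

[Pt(gly)(phen)(PPh3)2][Ru(acac)F3(NCS)]

Cation [Pt…]: ligand charges -1, Pt(IV) ⇒ ion charge 3+.
Anion [Ru…]: ligand charges -5, Ru(II) ⇒ ion charge 3−.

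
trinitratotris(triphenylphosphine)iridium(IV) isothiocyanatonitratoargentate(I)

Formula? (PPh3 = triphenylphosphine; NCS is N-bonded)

Cation [Ir…]: ligand charges -3, Ir(IV) ⇒ ion charge 1+.
Anion [Ag…]: ligand charges -2, Ag(I) ⇒ ion charge 1−.

[Ir(NO3)3(PPh3)3][Ag(NCS)(NO3)]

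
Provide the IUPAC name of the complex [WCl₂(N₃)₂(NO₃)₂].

diazidodichlorodinitratotungsten(VI)

There is no counter-ion, so the complex is neutral overall.
Ligand charges: 2×chloro (-1 each), 2×azido (-1 each), 2×nitrato (-1 each); total -6. So W + (-6) = 0, giving W = +6.
Ligands are named alphabetically: azido before chloro before nitrato.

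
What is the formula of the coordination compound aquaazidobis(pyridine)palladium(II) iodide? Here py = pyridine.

Ligands: 2 pyridine (py, neutral), 1 azido (N3, -1), 1 aqua (H2O, neutral). Ligand charge sum = -1.
With Pd in oxidation state +2, the complex ion is [Pd...]^1+.
Charge balance with iodide (-1) requires 1 complex ion per 1 iodide.

[Pd(H2O)(N3)(py)2]I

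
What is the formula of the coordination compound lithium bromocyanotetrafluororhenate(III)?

Li3[ReBr(CN)F4]

Ligands: 1 cyano (CN, -1), 4 fluoro (F, -1), 1 bromo (Br, -1). Ligand charge sum = -6.
With Re in oxidation state +3, the complex ion is [Re...]^3−.
Charge balance with lithium (+1) requires 1 complex ion per 3 lithium.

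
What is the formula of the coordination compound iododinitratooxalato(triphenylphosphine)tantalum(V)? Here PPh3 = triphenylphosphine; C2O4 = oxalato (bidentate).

[Ta(C2O4)I(NO3)2(PPh3)]

Ligands: 1 iodo (I, -1), 1 triphenylphosphine (PPh3, neutral), 1 oxalato (C2O4, -2), 2 nitrato (NO3, -1). Ligand charge sum = -5.
With Ta in oxidation state +5, the complex ion is [Ta...].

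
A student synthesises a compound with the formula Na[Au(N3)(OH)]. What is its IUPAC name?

The 1 sodium counter-ion carries a total charge of +1, so each complex ion is 1−.
Ligand charges: 1×azido (-1 each), 1×hydroxo (-1 each); total -2. So Au + (-2) = 1−, giving Au = +1.
Ligands are named alphabetically: azido before hydroxo.
The complex ion is anionic, so gold takes the -ate form aurate(I).

sodium azidohydroxoaurate(I)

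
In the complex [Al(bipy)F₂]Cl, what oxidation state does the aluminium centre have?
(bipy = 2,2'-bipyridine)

+3

1 chloride outside the brackets (-1 each) → the complex ion is 1+.
Ligand charges: 1×bipy neutral; 2×F = -2; sum -2.
Al + (-2) = 1+ ⇒ Al is +3.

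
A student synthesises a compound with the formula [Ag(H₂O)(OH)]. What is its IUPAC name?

aquahydroxosilver(I)

There is no counter-ion, so the complex is neutral overall.
Ligand charges: 1×aqua (neutral), 1×hydroxo (-1 each); total -1. So Ag + (-1) = 0, giving Ag = +1.
Ligands are named alphabetically: aqua before hydroxo.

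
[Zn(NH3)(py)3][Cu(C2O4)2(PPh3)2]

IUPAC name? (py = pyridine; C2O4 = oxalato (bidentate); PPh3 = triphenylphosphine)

Both ions are complex: the cation is named first with the plain metal name, the anion second with the -ate form; each ion's ligands are alphabetised independently.
Zinc is always +2 in its complexes; the cation's ligand charges sum to 0, so the complex cation is 2+.
A 1:1 salt means the anion carries the equal and opposite charge, 2−.
Anion: ligand charges sum to -4; for the ion to be 2−, Cu = +2.

amminetris(pyridine)zinc(II) dioxalatobis(triphenylphosphine)cuprate(II)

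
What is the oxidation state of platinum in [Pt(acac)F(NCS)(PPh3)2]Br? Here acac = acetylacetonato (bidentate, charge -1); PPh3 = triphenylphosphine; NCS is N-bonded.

+4

1 bromide outside the brackets (-1 each) → the complex ion is 1+.
Ligand charges: 1×acac = -1; 2×PPh3 neutral; 1×NCS = -1; 1×F = -1; sum -3.
Pt + (-3) = 1+ ⇒ Pt is +4.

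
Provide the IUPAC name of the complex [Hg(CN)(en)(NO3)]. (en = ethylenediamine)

cyano(ethylenediamine)nitratomercury(II)

There is no counter-ion, so the complex is neutral overall.
Ligand charges: 1×cyano (-1 each), 1×nitrato (-1 each), 1×ethylenediamine (neutral); total -2. So Hg + (-2) = 0, giving Hg = +2.
Ligands are named alphabetically: cyano before ethylenediamine before nitrato.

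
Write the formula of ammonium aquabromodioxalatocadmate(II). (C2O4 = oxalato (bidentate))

Ligands: 1 aqua (H2O, neutral), 2 oxalato (C2O4, -2), 1 bromo (Br, -1). Ligand charge sum = -5.
With Cd in oxidation state +2, the complex ion is [Cd...]^3−.
Charge balance with ammonium (+1) requires 1 complex ion per 3 ammonium.

(NH4)3[CdBr(C2O4)2(H2O)]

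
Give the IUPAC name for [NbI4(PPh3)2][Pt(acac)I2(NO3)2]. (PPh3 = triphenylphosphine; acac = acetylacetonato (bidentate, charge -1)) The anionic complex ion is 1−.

Both ions are complex: the cation is named first with the plain metal name, the anion second with the -ate form; each ion's ligands are alphabetised independently.
The complex anion is given as 1−; its ligand charges sum to -5, so Pt = +4.
A 1:1 salt means the cation carries the equal and opposite charge, 1+.
Cation: ligand charges sum to -4; for the ion to be 1+, Nb = +5.

tetraiodobis(triphenylphosphine)niobium(V) (acetylacetonato)diiododinitratoplatinate(IV)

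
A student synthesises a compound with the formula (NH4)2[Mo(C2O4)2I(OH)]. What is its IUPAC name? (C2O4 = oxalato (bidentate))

The 2 ammonium counter-ions carry a total charge of +2, so each complex ion is 2−.
Ligand charges: 2×oxalato (-2 each), 1×hydroxo (-1 each), 1×iodo (-1 each); total -6. So Mo + (-6) = 2−, giving Mo = +4.
The complex ion is anionic, so molybdenum takes the -ate form molybdate(IV).

ammonium hydroxoiododioxalatomolybdate(IV)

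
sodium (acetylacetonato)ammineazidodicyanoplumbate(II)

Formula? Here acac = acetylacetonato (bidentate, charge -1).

Na2[Pb(acac)(CN)2(N3)(NH3)]

Ligands: 1 acetylacetonato (acac, -1), 1 azido (N3, -1), 2 cyano (CN, -1), 1 ammine (NH3, neutral). Ligand charge sum = -4.
Charge balance with sodium (+1) requires 1 complex ion per 2 sodium.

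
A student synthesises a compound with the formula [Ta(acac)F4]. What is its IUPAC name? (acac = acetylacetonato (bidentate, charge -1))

(acetylacetonato)tetrafluorotantalum(V)

There is no counter-ion, so the complex is neutral overall.
Ligand charges: 1×acetylacetonato (-1 each), 4×fluoro (-1 each); total -5. So Ta + (-5) = 0, giving Ta = +5.
Ligands are named alphabetically: acetylacetonato before fluoro.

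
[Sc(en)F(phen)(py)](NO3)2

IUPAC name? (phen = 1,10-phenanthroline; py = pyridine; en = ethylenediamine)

The 2 nitrate counter-ions carry a total charge of -2, so each complex ion is 2+.
Ligand charges: 1×1,10-phenanthroline (neutral), 1×pyridine (neutral), 1×fluoro (-1 each), 1×ethylenediamine (neutral); total -1. So Sc + (-1) = 2+, giving Sc = +3.
Ligands are named alphabetically: ethylenediamine before fluoro before phenanthroline before pyridine.

(ethylenediamine)fluoro(1,10-phenanthroline)(pyridine)scandium(III) nitrate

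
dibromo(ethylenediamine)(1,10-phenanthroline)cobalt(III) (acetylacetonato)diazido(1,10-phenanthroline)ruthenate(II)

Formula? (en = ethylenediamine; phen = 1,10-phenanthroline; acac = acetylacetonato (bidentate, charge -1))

Cation [Co…]: ligand charges -2, Co(III) ⇒ ion charge 1+.
Anion [Ru…]: ligand charges -3, Ru(II) ⇒ ion charge 1−.

[CoBr2(en)(phen)][Ru(acac)(N3)2(phen)]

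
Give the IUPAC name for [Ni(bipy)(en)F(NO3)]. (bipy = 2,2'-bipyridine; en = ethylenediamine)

(2,2'-bipyridine)(ethylenediamine)fluoronitratonickel(II)

There is no counter-ion, so the complex is neutral overall.
Ligand charges: 1×2,2'-bipyridine (neutral), 1×nitrato (-1 each), 1×fluoro (-1 each), 1×ethylenediamine (neutral); total -2. So Ni + (-2) = 0, giving Ni = +2.
Ligands are named alphabetically: bipyridine before ethylenediamine before fluoro before nitrato.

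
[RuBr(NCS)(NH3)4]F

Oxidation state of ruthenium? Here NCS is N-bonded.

+3

1 fluoride outside the brackets (-1 each) → the complex ion is 1+.
Ligand charges: 4×NH3 neutral; 1×NCS = -1; 1×Br = -1; sum -2.
Ru + (-2) = 1+ ⇒ Ru is +3.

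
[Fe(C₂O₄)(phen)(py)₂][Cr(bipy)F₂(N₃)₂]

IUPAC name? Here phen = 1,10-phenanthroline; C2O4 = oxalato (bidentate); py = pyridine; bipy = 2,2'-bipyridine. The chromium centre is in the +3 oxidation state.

oxalato(1,10-phenanthroline)bis(pyridine)iron(III) diazido(2,2'-bipyridine)difluorochromate(III)

Cr is given as +3; the anion's ligand charges sum to -4, so the complex anion is 1−.
A 1:1 salt means the cation carries the equal and opposite charge, 1+.
Cation: ligand charges sum to -2; for the ion to be 1+, Fe = +3.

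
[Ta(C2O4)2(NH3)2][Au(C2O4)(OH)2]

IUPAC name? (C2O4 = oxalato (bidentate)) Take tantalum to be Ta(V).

diamminedioxalatotantalum(V) dihydroxooxalatoaurate(III)

Both ions are complex: the cation is named first with the plain metal name, the anion second with the -ate form; each ion's ligands are alphabetised independently.
Ta is given as +5; the cation's ligand charges sum to -4, so the complex cation is 1+.
A 1:1 salt means the anion carries the equal and opposite charge, 1−.
Anion: ligand charges sum to -4; for the ion to be 1−, Au = +3.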